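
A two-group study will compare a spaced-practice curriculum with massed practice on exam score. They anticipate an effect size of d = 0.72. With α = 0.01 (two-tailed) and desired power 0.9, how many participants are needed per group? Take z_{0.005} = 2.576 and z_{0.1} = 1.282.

For two independent groups with equal n: n = 2·((z_{α/2} + z_β) / d)².
z_{α/2} + z_β = 2.576 + 1.282 = 3.858.
n = 2 × (3.858 / 0.72)² = 2 × 5.358² = 2 × 28.71 = 57.4.
Round up to the next whole participant.

n = 58 per group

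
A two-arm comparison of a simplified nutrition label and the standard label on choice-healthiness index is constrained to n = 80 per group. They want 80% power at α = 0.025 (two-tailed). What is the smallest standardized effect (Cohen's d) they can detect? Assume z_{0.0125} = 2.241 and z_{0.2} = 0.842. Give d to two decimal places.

For two independent groups of n = 80 each: d_min = (z_{α/2} + z_β)·√(2/n).
z-sum = 2.241 + 0.842 = 3.083.
d_min = 3.083 × √(2/80) = 3.083 × 0.1581 = 0.487.

d_min ≈ 0.49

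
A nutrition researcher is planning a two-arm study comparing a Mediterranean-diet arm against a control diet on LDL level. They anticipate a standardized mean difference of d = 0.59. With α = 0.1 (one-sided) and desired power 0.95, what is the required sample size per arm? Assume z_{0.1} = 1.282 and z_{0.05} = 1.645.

For two independent groups with equal n: n = 2·((z_{α} + z_β) / d)².
z_{α} + z_β = 1.282 + 1.645 = 2.927.
n = 2 × (2.927 / 0.59)² = 2 × 4.961² = 2 × 24.61 = 49.2.
Round up to the next whole participant.

n = 50 per group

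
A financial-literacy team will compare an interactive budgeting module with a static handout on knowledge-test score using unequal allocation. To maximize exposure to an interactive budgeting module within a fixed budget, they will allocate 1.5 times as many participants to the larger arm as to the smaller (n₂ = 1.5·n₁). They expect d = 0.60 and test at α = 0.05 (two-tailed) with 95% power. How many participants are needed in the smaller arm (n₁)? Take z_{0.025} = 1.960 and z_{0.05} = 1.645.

With allocation ratio k = n₂/n₁ = 1.5, Var(x̄₁−x̄₂) = σ²(1/n₁ + 1/(k·n₁)) = σ²·(k+1)/(k·n₁).
So n₁ = (1 + 1/k)·((z_{α/2} + z_β)/d)² = 1.667 × (3.605/0.60)².
n₁ = 1.667 × 36.10 = 60.2.
Round up: n₁ = 61, giving n₂ = ⌈1.5 × 61⌉ = ⌈91.5⌉ = 92.

n₁ = 61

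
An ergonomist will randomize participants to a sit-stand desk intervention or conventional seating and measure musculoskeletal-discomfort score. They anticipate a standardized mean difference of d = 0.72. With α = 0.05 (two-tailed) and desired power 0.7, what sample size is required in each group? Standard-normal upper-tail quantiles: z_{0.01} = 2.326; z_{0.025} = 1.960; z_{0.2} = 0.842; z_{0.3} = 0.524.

n = 24 per group

For two independent groups with equal n: n = 2·((z_{α/2} + z_β) / d)².
z_{α/2} + z_β = 1.960 + 0.524 = 2.484.
n = 2 × (2.484 / 0.72)² = 2 × 3.450² = 2 × 11.90 = 23.8.
Round up to the next whole participant.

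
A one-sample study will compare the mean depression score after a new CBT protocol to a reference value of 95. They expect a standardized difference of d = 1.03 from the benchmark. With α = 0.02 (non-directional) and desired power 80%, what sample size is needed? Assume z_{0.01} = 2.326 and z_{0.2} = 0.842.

n = 10

For a one-sample test: n = ((z_{α/2} + z_β) / d)².
z_{α/2} + z_β = 2.326 + 0.842 = 3.168.
n = (3.168 / 1.03)² = 3.076² = 9.46.
Round up.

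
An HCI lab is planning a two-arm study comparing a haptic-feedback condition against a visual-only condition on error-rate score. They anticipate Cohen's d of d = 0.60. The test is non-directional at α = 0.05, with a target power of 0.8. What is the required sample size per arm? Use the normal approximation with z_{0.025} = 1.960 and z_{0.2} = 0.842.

For two independent groups with equal n: n = 2·((z_{α/2} + z_β) / d)².
z_{α/2} + z_β = 1.960 + 0.842 = 2.802.
n = 2 × (2.802 / 0.60)² = 2 × 4.670² = 2 × 21.81 = 43.6.
Round up to the next whole participant.

n = 44 per group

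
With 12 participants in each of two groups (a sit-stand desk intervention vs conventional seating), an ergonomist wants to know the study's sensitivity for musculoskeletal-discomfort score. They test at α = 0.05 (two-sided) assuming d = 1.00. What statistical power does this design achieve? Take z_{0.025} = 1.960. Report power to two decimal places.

For two equal groups, power = Φ(d·√(n/2) − z_{α/2}).
d·√(n/2) = 1.00 × √(12/2) = 1.00 × 2.449 = 2.449.
z_β = 2.449 − 1.960 = 0.489.
Power = Φ(0.489) = 0.688.

power ≈ 0.69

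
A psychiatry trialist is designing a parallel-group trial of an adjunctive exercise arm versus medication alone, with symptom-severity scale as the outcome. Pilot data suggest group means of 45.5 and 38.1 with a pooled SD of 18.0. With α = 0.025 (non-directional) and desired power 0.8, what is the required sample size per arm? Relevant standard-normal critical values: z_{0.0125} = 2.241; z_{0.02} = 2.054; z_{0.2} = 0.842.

Cohen's d = |M₁ − M₂| / SD_pooled = |45.5 − 38.1| / 18.0 = 7.4 / 18.0 = 0.411.
For two independent groups with equal n: n = 2·((z_{α/2} + z_β) / d)².
z_{α/2} + z_β = 2.241 + 0.842 = 3.083.
n = 2 × (3.083 / 0.411)² = 2 × 7.501² = 2 × 56.27 = 112.5.
Round up to the next whole participant.

n = 113 per group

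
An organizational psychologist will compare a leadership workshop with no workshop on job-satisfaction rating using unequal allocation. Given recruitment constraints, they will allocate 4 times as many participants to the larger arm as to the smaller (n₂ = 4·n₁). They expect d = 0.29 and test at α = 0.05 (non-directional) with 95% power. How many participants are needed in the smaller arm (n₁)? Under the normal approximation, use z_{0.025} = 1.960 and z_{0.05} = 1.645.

With allocation ratio k = n₂/n₁ = 4, Var(x̄₁−x̄₂) = σ²(1/n₁ + 1/(k·n₁)) = σ²·(k+1)/(k·n₁).
So n₁ = (1 + 1/k)·((z_{α/2} + z_β)/d)² = 1.250 × (3.605/0.29)².
n₁ = 1.250 × 154.53 = 193.2.
Round up: n₁ = 194, giving n₂ = 4 × 194 = 776.

n₁ = 194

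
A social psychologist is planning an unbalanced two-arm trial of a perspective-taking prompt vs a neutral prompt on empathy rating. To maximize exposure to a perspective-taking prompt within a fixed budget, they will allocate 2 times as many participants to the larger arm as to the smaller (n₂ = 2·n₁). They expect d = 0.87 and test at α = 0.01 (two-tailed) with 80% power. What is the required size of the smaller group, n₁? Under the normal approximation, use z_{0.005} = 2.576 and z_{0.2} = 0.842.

With allocation ratio k = n₂/n₁ = 2, Var(x̄₁−x̄₂) = σ²(1/n₁ + 1/(k·n₁)) = σ²·(k+1)/(k·n₁).
So n₁ = (1 + 1/k)·((z_{α/2} + z_β)/d)² = 1.500 × (3.418/0.87)².
n₁ = 1.500 × 15.43 = 23.2.
Round up: n₁ = 24, giving n₂ = 2 × 24 = 48.

n₁ = 24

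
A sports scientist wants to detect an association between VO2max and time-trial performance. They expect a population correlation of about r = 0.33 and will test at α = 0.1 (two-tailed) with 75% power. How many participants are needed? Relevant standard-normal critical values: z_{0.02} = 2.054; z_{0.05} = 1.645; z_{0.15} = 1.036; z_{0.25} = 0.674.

Fisher's z: C = ½·ln((1+r)/(1−r)) = ½·ln(1.9851) = 0.3428.
n = ((z_{α/2} + z_β)/C)² + 3.
(1.645 + 0.674) / 0.3428 = 2.319 / 0.3428 = 6.765.
n = 6.765² + 3 = 45.76 + 3 = 48.8.
Round up.

n = 49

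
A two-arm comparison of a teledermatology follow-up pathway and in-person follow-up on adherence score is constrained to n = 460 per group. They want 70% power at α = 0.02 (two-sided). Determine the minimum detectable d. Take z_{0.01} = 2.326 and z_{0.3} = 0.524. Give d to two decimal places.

d_min ≈ 0.19

For two independent groups of n = 460 each: d_min = (z_{α/2} + z_β)·√(2/n).
z-sum = 2.326 + 0.524 = 2.850.
d_min = 2.850 × √(2/460) = 2.850 × 0.0659 = 0.188.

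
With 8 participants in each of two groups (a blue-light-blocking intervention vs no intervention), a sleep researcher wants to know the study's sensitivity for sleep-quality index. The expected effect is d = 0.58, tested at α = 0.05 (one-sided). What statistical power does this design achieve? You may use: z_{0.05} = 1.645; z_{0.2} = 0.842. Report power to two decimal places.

power ≈ 0.31

For two equal groups, power = Φ(d·√(n/2) − z_{α}).
d·√(n/2) = 0.58 × √(8/2) = 0.58 × 2.000 = 1.160.
z_β = 1.160 − 1.645 = -0.485.
Power = Φ(-0.485) = 0.314.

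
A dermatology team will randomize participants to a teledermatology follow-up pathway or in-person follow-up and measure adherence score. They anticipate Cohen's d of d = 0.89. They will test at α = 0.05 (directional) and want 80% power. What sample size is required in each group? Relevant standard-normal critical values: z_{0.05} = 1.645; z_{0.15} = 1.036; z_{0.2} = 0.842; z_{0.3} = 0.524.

For two independent groups with equal n: n = 2·((z_{α} + z_β) / d)².
z_{α} + z_β = 1.645 + 0.842 = 2.487.
n = 2 × (2.487 / 0.89)² = 2 × 2.794² = 2 × 7.81 = 15.6.
Round up to the next whole participant.

n = 16 per group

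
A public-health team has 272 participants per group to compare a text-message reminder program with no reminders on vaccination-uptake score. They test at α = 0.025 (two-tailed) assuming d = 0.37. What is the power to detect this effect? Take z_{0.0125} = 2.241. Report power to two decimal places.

For two equal groups, power = Φ(d·√(n/2) − z_{α/2}).
d·√(n/2) = 0.37 × √(272/2) = 0.37 × 11.662 = 4.315.
z_β = 4.315 − 2.241 = 2.074.
Power = Φ(2.074) = 0.981.

power ≈ 0.98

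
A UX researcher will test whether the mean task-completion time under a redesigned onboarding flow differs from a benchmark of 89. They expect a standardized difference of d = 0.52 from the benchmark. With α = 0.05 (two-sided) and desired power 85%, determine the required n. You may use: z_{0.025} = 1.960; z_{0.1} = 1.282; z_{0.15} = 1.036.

n = 34

For a one-sample test: n = ((z_{α/2} + z_β) / d)².
z_{α/2} + z_β = 1.960 + 1.036 = 2.996.
n = (2.996 / 0.52)² = 5.762² = 33.20.
Round up.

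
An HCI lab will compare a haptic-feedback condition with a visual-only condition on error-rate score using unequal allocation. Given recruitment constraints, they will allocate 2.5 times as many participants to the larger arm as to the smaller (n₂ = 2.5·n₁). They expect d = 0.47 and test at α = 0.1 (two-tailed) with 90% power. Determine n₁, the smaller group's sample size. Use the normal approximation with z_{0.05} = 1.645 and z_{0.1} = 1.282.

With allocation ratio k = n₂/n₁ = 2.5, Var(x̄₁−x̄₂) = σ²(1/n₁ + 1/(k·n₁)) = σ²·(k+1)/(k·n₁).
So n₁ = (1 + 1/k)·((z_{α/2} + z_β)/d)² = 1.400 × (2.927/0.47)².
n₁ = 1.400 × 38.78 = 54.3.
Round up: n₁ = 55, giving n₂ = ⌈2.5 × 55⌉ = ⌈137.5⌉ = 138.

n₁ = 55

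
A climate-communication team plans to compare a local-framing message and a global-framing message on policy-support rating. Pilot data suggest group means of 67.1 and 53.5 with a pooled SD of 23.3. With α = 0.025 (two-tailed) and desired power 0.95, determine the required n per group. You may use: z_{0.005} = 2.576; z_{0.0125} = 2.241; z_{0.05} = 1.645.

n = 89 per group

Cohen's d = |M₁ − M₂| / SD_pooled = |67.1 − 53.5| / 23.3 = 13.6 / 23.3 = 0.584.
For two independent groups with equal n: n = 2·((z_{α/2} + z_β) / d)².
z_{α/2} + z_β = 2.241 + 1.645 = 3.886.
n = 2 × (3.886 / 0.584)² = 2 × 6.654² = 2 × 44.28 = 88.6.
Round up to the next whole participant.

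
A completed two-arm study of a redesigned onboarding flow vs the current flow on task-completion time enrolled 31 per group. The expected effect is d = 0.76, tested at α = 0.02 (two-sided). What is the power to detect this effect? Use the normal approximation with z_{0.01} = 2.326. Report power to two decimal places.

For two equal groups, power = Φ(d·√(n/2) − z_{α/2}).
d·√(n/2) = 0.76 × √(31/2) = 0.76 × 3.937 = 2.992.
z_β = 2.992 − 2.326 = 0.666.
Power = Φ(0.666) = 0.747.

power ≈ 0.75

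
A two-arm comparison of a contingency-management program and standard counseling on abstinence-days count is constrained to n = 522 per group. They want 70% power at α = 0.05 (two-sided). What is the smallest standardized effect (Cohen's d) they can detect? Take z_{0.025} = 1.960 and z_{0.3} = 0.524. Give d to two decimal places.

d_min ≈ 0.15

For two independent groups of n = 522 each: d_min = (z_{α/2} + z_β)·√(2/n).
z-sum = 1.960 + 0.524 = 2.484.
d_min = 2.484 × √(2/522) = 2.484 × 0.0619 = 0.154.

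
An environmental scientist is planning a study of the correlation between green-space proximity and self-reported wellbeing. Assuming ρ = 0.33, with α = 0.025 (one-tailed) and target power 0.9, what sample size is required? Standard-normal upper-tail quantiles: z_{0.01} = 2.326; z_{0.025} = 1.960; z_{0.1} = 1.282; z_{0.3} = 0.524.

Fisher's z: C = ½·ln((1+r)/(1−r)) = ½·ln(1.9851) = 0.3428.
n = ((z_{α} + z_β)/C)² + 3.
(1.960 + 1.282) / 0.3428 = 3.242 / 0.3428 = 9.457.
n = 9.457² + 3 = 89.44 + 3 = 92.4.
Round up.

n = 93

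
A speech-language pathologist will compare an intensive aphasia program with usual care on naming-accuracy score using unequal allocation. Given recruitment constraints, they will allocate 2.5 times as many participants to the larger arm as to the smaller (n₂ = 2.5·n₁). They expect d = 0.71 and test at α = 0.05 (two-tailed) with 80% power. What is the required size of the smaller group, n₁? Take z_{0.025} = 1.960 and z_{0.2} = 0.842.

n₁ = 22

With allocation ratio k = n₂/n₁ = 2.5, Var(x̄₁−x̄₂) = σ²(1/n₁ + 1/(k·n₁)) = σ²·(k+1)/(k·n₁).
So n₁ = (1 + 1/k)·((z_{α/2} + z_β)/d)² = 1.400 × (2.802/0.71)².
n₁ = 1.400 × 15.57 = 21.8.
Round up: n₁ = 22, giving n₂ = 2.5 × 22 = 55.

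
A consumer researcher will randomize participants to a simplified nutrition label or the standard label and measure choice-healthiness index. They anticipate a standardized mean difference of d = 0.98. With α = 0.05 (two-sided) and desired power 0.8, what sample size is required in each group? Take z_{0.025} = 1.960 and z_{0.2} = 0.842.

For two independent groups with equal n: n = 2·((z_{α/2} + z_β) / d)².
z_{α/2} + z_β = 1.960 + 0.842 = 2.802.
n = 2 × (2.802 / 0.98)² = 2 × 2.859² = 2 × 8.17 = 16.3.
Round up to the next whole participant.

n = 17 per group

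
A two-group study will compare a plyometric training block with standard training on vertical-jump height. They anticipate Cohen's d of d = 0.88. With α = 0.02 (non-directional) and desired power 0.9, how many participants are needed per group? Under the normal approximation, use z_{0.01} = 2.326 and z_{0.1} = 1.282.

n = 34 per group

For two independent groups with equal n: n = 2·((z_{α/2} + z_β) / d)².
z_{α/2} + z_β = 2.326 + 1.282 = 3.608.
n = 2 × (3.608 / 0.88)² = 2 × 4.100² = 2 × 16.81 = 33.6.
Round up to the next whole participant.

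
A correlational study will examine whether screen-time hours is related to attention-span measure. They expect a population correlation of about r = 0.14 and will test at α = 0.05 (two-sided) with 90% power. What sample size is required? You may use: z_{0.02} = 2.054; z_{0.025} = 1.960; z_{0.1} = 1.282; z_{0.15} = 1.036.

n = 533

Fisher's z: C = ½·ln((1+r)/(1−r)) = ½·ln(1.3256) = 0.1409.
n = ((z_{α/2} + z_β)/C)² + 3.
(1.960 + 1.282) / 0.1409 = 3.242 / 0.1409 = 23.009.
n = 23.009² + 3 = 529.42 + 3 = 532.4.
Round up.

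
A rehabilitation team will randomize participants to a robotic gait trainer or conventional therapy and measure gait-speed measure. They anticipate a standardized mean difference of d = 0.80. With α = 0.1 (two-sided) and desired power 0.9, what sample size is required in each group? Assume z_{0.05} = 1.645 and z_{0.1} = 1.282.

n = 27 per group

For two independent groups with equal n: n = 2·((z_{α/2} + z_β) / d)².
z_{α/2} + z_β = 1.645 + 1.282 = 2.927.
n = 2 × (2.927 / 0.80)² = 2 × 3.659² = 2 × 13.39 = 26.8.
Round up to the next whole participant.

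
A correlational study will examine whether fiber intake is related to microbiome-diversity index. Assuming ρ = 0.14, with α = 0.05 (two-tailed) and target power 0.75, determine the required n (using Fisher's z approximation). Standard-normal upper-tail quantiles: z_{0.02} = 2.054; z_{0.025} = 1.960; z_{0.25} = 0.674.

Fisher's z: C = ½·ln((1+r)/(1−r)) = ½·ln(1.3256) = 0.1409.
n = ((z_{α/2} + z_β)/C)² + 3.
(1.960 + 0.674) / 0.1409 = 2.634 / 0.1409 = 18.694.
n = 18.694² + 3 = 349.47 + 3 = 352.5.
Round up.

n = 353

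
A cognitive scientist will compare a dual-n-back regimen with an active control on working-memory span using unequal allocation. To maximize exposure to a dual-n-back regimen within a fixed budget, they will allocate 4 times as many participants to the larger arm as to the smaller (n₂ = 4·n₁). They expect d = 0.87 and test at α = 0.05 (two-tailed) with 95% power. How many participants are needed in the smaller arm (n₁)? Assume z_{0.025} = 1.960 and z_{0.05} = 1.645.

With allocation ratio k = n₂/n₁ = 4, Var(x̄₁−x̄₂) = σ²(1/n₁ + 1/(k·n₁)) = σ²·(k+1)/(k·n₁).
So n₁ = (1 + 1/k)·((z_{α/2} + z_β)/d)² = 1.250 × (3.605/0.87)².
n₁ = 1.250 × 17.17 = 21.5.
Round up: n₁ = 22, giving n₂ = 4 × 22 = 88.

n₁ = 22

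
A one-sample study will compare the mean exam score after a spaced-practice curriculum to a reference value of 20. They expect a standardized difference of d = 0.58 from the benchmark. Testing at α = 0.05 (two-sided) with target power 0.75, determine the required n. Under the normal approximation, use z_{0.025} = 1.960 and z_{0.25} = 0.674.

For a one-sample test: n = ((z_{α/2} + z_β) / d)².
z_{α/2} + z_β = 1.960 + 0.674 = 2.634.
n = (2.634 / 0.58)² = 4.541² = 20.62.
Round up.

n = 21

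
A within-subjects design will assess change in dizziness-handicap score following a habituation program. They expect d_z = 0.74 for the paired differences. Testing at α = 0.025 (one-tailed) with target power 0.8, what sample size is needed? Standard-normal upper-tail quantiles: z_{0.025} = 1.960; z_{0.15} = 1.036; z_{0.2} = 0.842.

For a paired (one-sample on differences) test: n = ((z_{α} + z_β) / d)².
z_{α} + z_β = 1.960 + 0.842 = 2.802.
n = (2.802 / 0.74)² = 3.786² = 14.34.
Round up.

n = 15 pairs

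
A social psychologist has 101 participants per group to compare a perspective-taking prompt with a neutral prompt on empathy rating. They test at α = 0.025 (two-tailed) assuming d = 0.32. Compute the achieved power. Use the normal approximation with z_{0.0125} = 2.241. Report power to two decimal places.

For two equal groups, power = Φ(d·√(n/2) − z_{α/2}).
d·√(n/2) = 0.32 × √(101/2) = 0.32 × 7.106 = 2.274.
z_β = 2.274 − 2.241 = 0.033.
Power = Φ(0.033) = 0.513.

power ≈ 0.51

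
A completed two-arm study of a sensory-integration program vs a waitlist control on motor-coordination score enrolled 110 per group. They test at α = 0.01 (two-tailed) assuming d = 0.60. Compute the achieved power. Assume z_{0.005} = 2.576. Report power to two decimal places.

power ≈ 0.97

For two equal groups, power = Φ(d·√(n/2) − z_{α/2}).
d·√(n/2) = 0.60 × √(110/2) = 0.60 × 7.416 = 4.450.
z_β = 4.450 − 2.576 = 1.874.
Power = Φ(1.874) = 0.970.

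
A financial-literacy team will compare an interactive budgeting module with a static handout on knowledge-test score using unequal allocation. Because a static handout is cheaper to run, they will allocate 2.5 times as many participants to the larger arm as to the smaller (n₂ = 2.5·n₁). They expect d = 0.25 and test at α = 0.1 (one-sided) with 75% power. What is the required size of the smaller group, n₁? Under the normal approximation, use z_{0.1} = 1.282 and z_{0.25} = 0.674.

n₁ = 86

With allocation ratio k = n₂/n₁ = 2.5, Var(x̄₁−x̄₂) = σ²(1/n₁ + 1/(k·n₁)) = σ²·(k+1)/(k·n₁).
So n₁ = (1 + 1/k)·((z_{α} + z_β)/d)² = 1.400 × (1.956/0.25)².
n₁ = 1.400 × 61.21 = 85.7.
Round up: n₁ = 86, giving n₂ = 2.5 × 86 = 215.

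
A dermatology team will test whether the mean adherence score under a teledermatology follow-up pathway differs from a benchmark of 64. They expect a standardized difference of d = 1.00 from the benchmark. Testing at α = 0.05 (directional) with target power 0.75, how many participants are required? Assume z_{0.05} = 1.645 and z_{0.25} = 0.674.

For a one-sample test: n = ((z_{α} + z_β) / d)².
z_{α} + z_β = 1.645 + 0.674 = 2.319.
n = (2.319 / 1.00)² = 2.319² = 5.38.
Round up.

n = 6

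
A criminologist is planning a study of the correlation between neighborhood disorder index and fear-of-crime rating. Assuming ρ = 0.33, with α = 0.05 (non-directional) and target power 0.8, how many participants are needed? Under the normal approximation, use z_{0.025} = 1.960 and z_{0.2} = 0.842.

Fisher's z: C = ½·ln((1+r)/(1−r)) = ½·ln(1.9851) = 0.3428.
n = ((z_{α/2} + z_β)/C)² + 3.
(1.960 + 0.842) / 0.3428 = 2.802 / 0.3428 = 8.174.
n = 8.174² + 3 = 66.81 + 3 = 69.8.
Round up.

n = 70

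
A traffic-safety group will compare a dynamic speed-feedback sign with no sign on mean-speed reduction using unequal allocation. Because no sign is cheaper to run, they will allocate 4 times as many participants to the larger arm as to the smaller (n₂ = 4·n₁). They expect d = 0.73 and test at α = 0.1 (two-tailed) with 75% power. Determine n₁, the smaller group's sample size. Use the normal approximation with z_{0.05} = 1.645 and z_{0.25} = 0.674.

n₁ = 13

With allocation ratio k = n₂/n₁ = 4, Var(x̄₁−x̄₂) = σ²(1/n₁ + 1/(k·n₁)) = σ²·(k+1)/(k·n₁).
So n₁ = (1 + 1/k)·((z_{α/2} + z_β)/d)² = 1.250 × (2.319/0.73)².
n₁ = 1.250 × 10.09 = 12.6.
Round up: n₁ = 13, giving n₂ = 4 × 13 = 52.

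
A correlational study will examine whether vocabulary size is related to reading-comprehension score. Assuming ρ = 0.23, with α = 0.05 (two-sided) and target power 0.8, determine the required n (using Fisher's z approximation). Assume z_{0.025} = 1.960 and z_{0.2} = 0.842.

Fisher's z: C = ½·ln((1+r)/(1−r)) = ½·ln(1.5974) = 0.2342.
n = ((z_{α/2} + z_β)/C)² + 3.
(1.960 + 0.842) / 0.2342 = 2.802 / 0.2342 = 11.964.
n = 11.964² + 3 = 143.14 + 3 = 146.1.
Round up.

n = 147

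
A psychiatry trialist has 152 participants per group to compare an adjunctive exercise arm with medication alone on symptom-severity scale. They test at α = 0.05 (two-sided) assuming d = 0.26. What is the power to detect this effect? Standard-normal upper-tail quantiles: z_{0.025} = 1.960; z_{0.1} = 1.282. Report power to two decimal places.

power ≈ 0.62

For two equal groups, power = Φ(d·√(n/2) − z_{α/2}).
d·√(n/2) = 0.26 × √(152/2) = 0.26 × 8.718 = 2.267.
z_β = 2.267 − 1.960 = 0.307.
Power = Φ(0.307) = 0.620.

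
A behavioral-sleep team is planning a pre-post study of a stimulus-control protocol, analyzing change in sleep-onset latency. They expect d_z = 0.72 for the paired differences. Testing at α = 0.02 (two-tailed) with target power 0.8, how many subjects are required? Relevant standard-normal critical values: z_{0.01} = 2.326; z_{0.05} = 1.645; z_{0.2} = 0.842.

n = 20 pairs

For a paired (one-sample on differences) test: n = ((z_{α/2} + z_β) / d)².
z_{α/2} + z_β = 2.326 + 0.842 = 3.168.
n = (3.168 / 0.72)² = 4.400² = 19.36.
Round up.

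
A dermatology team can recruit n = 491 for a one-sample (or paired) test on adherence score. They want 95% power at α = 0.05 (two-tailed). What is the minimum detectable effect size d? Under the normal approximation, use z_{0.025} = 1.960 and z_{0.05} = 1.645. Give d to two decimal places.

For a single sample (or paired design) of n = 491: d_min = (z_{α/2} + z_β)/√n.
z-sum = 1.960 + 1.645 = 3.605.
d_min = 3.605 / √491 = 3.605 / 22.159 = 0.163.

d_min ≈ 0.16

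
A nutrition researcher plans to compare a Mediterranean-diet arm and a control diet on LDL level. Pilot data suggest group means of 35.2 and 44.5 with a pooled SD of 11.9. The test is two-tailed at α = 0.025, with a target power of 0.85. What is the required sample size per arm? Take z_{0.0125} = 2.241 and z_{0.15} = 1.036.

Cohen's d = |M₁ − M₂| / SD_pooled = |35.2 − 44.5| / 11.9 = 9.3 / 11.9 = 0.782.
For two independent groups with equal n: n = 2·((z_{α/2} + z_β) / d)².
z_{α/2} + z_β = 2.241 + 1.036 = 3.277.
n = 2 × (3.277 / 0.782)² = 2 × 4.191² = 2 × 17.56 = 35.1.
Round up to the next whole participant.

n = 36 per group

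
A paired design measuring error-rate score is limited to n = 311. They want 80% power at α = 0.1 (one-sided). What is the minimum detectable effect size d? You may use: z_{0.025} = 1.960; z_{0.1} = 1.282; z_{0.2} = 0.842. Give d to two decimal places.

For a single sample (or paired design) of n = 311: d_min = (z_{α} + z_β)/√n.
z-sum = 1.282 + 0.842 = 2.124.
d_min = 2.124 / √311 = 2.124 / 17.635 = 0.120.

d_min ≈ 0.12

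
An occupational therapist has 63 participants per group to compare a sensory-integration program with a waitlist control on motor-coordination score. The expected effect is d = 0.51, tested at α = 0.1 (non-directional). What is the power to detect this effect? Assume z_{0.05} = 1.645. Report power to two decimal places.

power ≈ 0.89

For two equal groups, power = Φ(d·√(n/2) − z_{α/2}).
d·√(n/2) = 0.51 × √(63/2) = 0.51 × 5.612 = 2.862.
z_β = 2.862 − 1.645 = 1.217.
Power = Φ(1.217) = 0.888.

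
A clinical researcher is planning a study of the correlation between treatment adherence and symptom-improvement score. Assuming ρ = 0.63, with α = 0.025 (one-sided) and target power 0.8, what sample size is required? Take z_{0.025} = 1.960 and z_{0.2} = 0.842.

Fisher's z: C = ½·ln((1+r)/(1−r)) = ½·ln(4.4054) = 0.7414.
n = ((z_{α} + z_β)/C)² + 3.
(1.960 + 0.842) / 0.7414 = 2.802 / 0.7414 = 3.779.
n = 3.779² + 3 = 14.28 + 3 = 17.3.
Round up.

n = 18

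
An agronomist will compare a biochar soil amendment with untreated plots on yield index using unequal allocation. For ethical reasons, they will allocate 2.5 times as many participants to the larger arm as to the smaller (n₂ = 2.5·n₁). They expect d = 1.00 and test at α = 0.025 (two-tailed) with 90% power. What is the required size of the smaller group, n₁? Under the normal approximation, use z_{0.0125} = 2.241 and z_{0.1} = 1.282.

With allocation ratio k = n₂/n₁ = 2.5, Var(x̄₁−x̄₂) = σ²(1/n₁ + 1/(k·n₁)) = σ²·(k+1)/(k·n₁).
So n₁ = (1 + 1/k)·((z_{α/2} + z_β)/d)² = 1.400 × (3.523/1.00)².
n₁ = 1.400 × 12.41 = 17.4.
Round up: n₁ = 18, giving n₂ = 2.5 × 18 = 45.

n₁ = 18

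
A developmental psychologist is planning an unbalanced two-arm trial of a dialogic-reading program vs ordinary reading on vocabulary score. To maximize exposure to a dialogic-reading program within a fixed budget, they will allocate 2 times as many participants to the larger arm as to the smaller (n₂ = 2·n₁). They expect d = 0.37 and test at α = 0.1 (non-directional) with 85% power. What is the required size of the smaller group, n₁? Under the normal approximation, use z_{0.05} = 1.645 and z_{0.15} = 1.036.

With allocation ratio k = n₂/n₁ = 2, Var(x̄₁−x̄₂) = σ²(1/n₁ + 1/(k·n₁)) = σ²·(k+1)/(k·n₁).
So n₁ = (1 + 1/k)·((z_{α/2} + z_β)/d)² = 1.500 × (2.681/0.37)².
n₁ = 1.500 × 52.50 = 78.8.
Round up: n₁ = 79, giving n₂ = 2 × 79 = 158.

n₁ = 79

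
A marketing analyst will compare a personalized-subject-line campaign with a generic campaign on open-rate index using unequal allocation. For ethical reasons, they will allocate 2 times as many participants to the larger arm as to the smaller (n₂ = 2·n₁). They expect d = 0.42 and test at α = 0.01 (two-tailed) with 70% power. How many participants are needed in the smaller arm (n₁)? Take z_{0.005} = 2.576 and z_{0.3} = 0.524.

With allocation ratio k = n₂/n₁ = 2, Var(x̄₁−x̄₂) = σ²(1/n₁ + 1/(k·n₁)) = σ²·(k+1)/(k·n₁).
So n₁ = (1 + 1/k)·((z_{α/2} + z_β)/d)² = 1.500 × (3.100/0.42)².
n₁ = 1.500 × 54.48 = 81.7.
Round up: n₁ = 82, giving n₂ = 2 × 82 = 164.

n₁ = 82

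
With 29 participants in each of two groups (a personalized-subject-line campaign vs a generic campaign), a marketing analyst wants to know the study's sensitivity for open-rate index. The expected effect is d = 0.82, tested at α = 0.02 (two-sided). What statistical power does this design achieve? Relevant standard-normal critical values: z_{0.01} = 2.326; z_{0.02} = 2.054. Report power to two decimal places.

power ≈ 0.79

For two equal groups, power = Φ(d·√(n/2) − z_{α/2}).
d·√(n/2) = 0.82 × √(29/2) = 0.82 × 3.808 = 3.122.
z_β = 3.122 − 2.326 = 0.796.
Power = Φ(0.796) = 0.787.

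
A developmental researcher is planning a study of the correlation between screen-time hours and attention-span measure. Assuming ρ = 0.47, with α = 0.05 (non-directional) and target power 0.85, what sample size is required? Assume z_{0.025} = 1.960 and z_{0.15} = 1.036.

n = 38

Fisher's z: C = ½·ln((1+r)/(1−r)) = ½·ln(2.7736) = 0.5101.
n = ((z_{α/2} + z_β)/C)² + 3.
(1.960 + 1.036) / 0.5101 = 2.996 / 0.5101 = 5.873.
n = 5.873² + 3 = 34.50 + 3 = 37.5.
Round up.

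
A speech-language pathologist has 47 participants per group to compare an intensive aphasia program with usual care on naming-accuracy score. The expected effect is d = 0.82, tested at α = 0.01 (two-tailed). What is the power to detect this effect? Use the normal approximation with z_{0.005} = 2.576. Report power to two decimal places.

power ≈ 0.92

For two equal groups, power = Φ(d·√(n/2) − z_{α/2}).
d·√(n/2) = 0.82 × √(47/2) = 0.82 × 4.848 = 3.975.
z_β = 3.975 − 2.576 = 1.399.
Power = Φ(1.399) = 0.919.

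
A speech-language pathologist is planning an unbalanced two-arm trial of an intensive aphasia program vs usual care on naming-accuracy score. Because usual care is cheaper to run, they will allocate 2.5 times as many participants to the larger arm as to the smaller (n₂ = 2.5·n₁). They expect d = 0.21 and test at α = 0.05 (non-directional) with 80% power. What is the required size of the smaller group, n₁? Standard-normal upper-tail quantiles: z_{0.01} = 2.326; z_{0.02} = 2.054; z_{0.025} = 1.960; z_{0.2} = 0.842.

With allocation ratio k = n₂/n₁ = 2.5, Var(x̄₁−x̄₂) = σ²(1/n₁ + 1/(k·n₁)) = σ²·(k+1)/(k·n₁).
So n₁ = (1 + 1/k)·((z_{α/2} + z_β)/d)² = 1.400 × (2.802/0.21)².
n₁ = 1.400 × 178.03 = 249.2.
Round up: n₁ = 250, giving n₂ = 2.5 × 250 = 625.

n₁ = 250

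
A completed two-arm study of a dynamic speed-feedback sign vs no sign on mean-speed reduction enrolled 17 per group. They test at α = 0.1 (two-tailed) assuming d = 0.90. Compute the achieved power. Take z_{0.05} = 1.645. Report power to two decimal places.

For two equal groups, power = Φ(d·√(n/2) − z_{α/2}).
d·√(n/2) = 0.90 × √(17/2) = 0.90 × 2.915 = 2.624.
z_β = 2.624 − 1.645 = 0.979.
Power = Φ(0.979) = 0.836.

power ≈ 0.84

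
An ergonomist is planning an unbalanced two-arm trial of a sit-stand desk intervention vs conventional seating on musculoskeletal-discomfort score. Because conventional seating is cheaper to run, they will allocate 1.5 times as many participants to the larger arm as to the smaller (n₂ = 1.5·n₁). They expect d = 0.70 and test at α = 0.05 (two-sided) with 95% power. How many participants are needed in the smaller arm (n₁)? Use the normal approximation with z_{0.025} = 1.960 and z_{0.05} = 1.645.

With allocation ratio k = n₂/n₁ = 1.5, Var(x̄₁−x̄₂) = σ²(1/n₁ + 1/(k·n₁)) = σ²·(k+1)/(k·n₁).
So n₁ = (1 + 1/k)·((z_{α/2} + z_β)/d)² = 1.667 × (3.605/0.70)².
n₁ = 1.667 × 26.52 = 44.2.
Round up: n₁ = 45, giving n₂ = ⌈1.5 × 45⌉ = ⌈67.5⌉ = 68.

n₁ = 45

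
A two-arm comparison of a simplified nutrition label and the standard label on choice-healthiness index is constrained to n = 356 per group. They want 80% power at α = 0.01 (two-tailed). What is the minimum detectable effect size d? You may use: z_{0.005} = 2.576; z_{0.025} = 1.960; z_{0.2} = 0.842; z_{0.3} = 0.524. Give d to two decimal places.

For two independent groups of n = 356 each: d_min = (z_{α/2} + z_β)·√(2/n).
z-sum = 2.576 + 0.842 = 3.418.
d_min = 3.418 × √(2/356) = 3.418 × 0.0750 = 0.256.

d_min ≈ 0.26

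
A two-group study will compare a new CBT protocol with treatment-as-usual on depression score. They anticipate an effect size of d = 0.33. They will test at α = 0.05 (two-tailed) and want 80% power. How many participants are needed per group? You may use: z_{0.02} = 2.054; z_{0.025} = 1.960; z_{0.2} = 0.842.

n = 145 per group

For two independent groups with equal n: n = 2·((z_{α/2} + z_β) / d)².
z_{α/2} + z_β = 1.960 + 0.842 = 2.802.
n = 2 × (2.802 / 0.33)² = 2 × 8.491² = 2 × 72.10 = 144.2.
Round up to the next whole participant.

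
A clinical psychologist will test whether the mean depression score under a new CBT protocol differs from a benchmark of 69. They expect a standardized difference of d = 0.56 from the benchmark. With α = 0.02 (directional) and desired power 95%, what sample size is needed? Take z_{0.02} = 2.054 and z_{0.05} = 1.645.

n = 44

For a one-sample test: n = ((z_{α} + z_β) / d)².
z_{α} + z_β = 2.054 + 1.645 = 3.699.
n = (3.699 / 0.56)² = 6.605² = 43.63.
Round up.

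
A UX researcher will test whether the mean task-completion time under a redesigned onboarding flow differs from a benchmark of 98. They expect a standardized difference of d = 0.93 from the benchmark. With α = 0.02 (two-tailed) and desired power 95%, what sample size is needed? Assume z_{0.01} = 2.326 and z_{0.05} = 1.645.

n = 19

For a one-sample test: n = ((z_{α/2} + z_β) / d)².
z_{α/2} + z_β = 2.326 + 1.645 = 3.971.
n = (3.971 / 0.93)² = 4.270² = 18.23.
Round up.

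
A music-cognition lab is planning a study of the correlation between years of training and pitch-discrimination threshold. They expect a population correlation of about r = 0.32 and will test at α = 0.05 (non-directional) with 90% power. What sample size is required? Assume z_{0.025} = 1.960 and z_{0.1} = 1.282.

Fisher's z: C = ½·ln((1+r)/(1−r)) = ½·ln(1.9412) = 0.3316.
n = ((z_{α/2} + z_β)/C)² + 3.
(1.960 + 1.282) / 0.3316 = 3.242 / 0.3316 = 9.777.
n = 9.777² + 3 = 95.59 + 3 = 98.6.
Round up.

n = 99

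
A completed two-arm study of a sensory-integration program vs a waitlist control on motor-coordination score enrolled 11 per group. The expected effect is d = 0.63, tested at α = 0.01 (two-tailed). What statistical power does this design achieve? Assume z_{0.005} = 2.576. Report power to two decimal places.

For two equal groups, power = Φ(d·√(n/2) − z_{α/2}).
d·√(n/2) = 0.63 × √(11/2) = 0.63 × 2.345 = 1.477.
z_β = 1.477 − 2.576 = -1.099.
Power = Φ(-1.099) = 0.136.

power ≈ 0.14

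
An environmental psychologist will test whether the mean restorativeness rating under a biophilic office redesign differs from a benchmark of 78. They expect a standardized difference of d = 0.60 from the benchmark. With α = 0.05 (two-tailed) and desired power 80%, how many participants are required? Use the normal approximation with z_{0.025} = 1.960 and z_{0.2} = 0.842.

For a one-sample test: n = ((z_{α/2} + z_β) / d)².
z_{α/2} + z_β = 1.960 + 0.842 = 2.802.
n = (2.802 / 0.60)² = 4.670² = 21.81.
Round up.

n = 22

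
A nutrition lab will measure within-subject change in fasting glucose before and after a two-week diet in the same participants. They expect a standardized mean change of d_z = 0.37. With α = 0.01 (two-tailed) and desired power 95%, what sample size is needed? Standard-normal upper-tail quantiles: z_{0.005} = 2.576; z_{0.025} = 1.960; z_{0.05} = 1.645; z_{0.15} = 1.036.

n = 131 pairs

For a paired (one-sample on differences) test: n = ((z_{α/2} + z_β) / d)².
z_{α/2} + z_β = 2.576 + 1.645 = 4.221.
n = (4.221 / 0.37)² = 11.408² = 130.14.
Round up.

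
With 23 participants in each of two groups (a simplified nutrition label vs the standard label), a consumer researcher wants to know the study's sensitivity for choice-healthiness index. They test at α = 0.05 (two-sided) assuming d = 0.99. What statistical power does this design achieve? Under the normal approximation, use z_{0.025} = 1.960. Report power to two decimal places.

For two equal groups, power = Φ(d·√(n/2) − z_{α/2}).
d·√(n/2) = 0.99 × √(23/2) = 0.99 × 3.391 = 3.357.
z_β = 3.357 − 1.960 = 1.397.
Power = Φ(1.397) = 0.919.

power ≈ 0.92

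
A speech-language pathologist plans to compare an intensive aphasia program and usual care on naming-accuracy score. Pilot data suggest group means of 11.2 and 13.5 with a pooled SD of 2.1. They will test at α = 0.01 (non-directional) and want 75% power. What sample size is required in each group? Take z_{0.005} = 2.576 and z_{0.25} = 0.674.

n = 18 per group

Cohen's d = |M₁ − M₂| / SD_pooled = |11.2 − 13.5| / 2.1 = 2.3 / 2.1 = 1.095.
For two independent groups with equal n: n = 2·((z_{α/2} + z_β) / d)².
z_{α/2} + z_β = 2.576 + 0.674 = 3.250.
n = 2 × (3.250 / 1.095)² = 2 × 2.968² = 2 × 8.81 = 17.6.
Round up to the next whole participant.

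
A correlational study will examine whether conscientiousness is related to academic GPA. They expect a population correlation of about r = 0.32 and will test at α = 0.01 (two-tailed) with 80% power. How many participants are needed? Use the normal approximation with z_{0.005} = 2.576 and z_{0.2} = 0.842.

Fisher's z: C = ½·ln((1+r)/(1−r)) = ½·ln(1.9412) = 0.3316.
n = ((z_{α/2} + z_β)/C)² + 3.
(2.576 + 0.842) / 0.3316 = 3.418 / 0.3316 = 10.308.
n = 10.308² + 3 = 106.25 + 3 = 109.2.
Round up.

n = 110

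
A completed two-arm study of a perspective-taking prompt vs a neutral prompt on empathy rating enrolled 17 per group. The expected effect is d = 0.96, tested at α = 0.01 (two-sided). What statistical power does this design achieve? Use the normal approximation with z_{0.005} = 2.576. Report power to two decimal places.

power ≈ 0.59

For two equal groups, power = Φ(d·√(n/2) − z_{α/2}).
d·√(n/2) = 0.96 × √(17/2) = 0.96 × 2.915 = 2.799.
z_β = 2.799 − 2.576 = 0.223.
Power = Φ(0.223) = 0.588.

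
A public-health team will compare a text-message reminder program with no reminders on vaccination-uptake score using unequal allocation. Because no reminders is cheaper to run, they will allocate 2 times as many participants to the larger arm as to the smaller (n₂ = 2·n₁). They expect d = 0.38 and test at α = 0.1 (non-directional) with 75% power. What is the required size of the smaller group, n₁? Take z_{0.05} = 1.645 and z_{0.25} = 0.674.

With allocation ratio k = n₂/n₁ = 2, Var(x̄₁−x̄₂) = σ²(1/n₁ + 1/(k·n₁)) = σ²·(k+1)/(k·n₁).
So n₁ = (1 + 1/k)·((z_{α/2} + z_β)/d)² = 1.500 × (2.319/0.38)².
n₁ = 1.500 × 37.24 = 55.9.
Round up: n₁ = 56, giving n₂ = 2 × 56 = 112.

n₁ = 56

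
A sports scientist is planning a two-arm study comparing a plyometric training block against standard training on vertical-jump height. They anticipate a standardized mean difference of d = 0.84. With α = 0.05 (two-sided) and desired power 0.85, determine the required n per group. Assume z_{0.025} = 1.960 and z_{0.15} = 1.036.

For two independent groups with equal n: n = 2·((z_{α/2} + z_β) / d)².
z_{α/2} + z_β = 1.960 + 1.036 = 2.996.
n = 2 × (2.996 / 0.84)² = 2 × 3.567² = 2 × 12.72 = 25.4.
Round up to the next whole participant.

n = 26 per group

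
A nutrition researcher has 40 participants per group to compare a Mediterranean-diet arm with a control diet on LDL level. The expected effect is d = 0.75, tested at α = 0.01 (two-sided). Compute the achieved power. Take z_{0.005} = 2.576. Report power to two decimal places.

For two equal groups, power = Φ(d·√(n/2) − z_{α/2}).
d·√(n/2) = 0.75 × √(40/2) = 0.75 × 4.472 = 3.354.
z_β = 3.354 − 2.576 = 0.778.
Power = Φ(0.778) = 0.782.

power ≈ 0.78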